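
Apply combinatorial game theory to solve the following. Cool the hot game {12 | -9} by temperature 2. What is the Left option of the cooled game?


Original game: {12 | -9} (a switch {a | b} with a > b).
Cooling by t (for t below the temperature (a - b)/2 = 21/2) taxes each move by t: {a | b} cooled by t is {a - t | b + t}.
Cooling amount: t = 2
Cooled Left option: 12 - 2 = 10
Cooled Right option: -9 + 2 = -7
Cooled game: {10 | -7}
Left option = 10

10


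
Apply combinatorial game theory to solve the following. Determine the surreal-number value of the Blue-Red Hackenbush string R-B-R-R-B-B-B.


Edges (from ground): R-B-R-R-B-B-B
By Berlekamp's sign-expansion rule, a Blue-Red Hackenbush stalk has the value of the surreal number whose sign sequence is the edge sequence with B -> + and R -> -.
Sign sequence: -+--+++
Trace the sign expansion in the surreal number tree, starting from 0:
Edge 1: R (sign -) -> bounds (-inf, 0), value = -1
Edge 2: B (sign +) -> bounds (-1, 0), value = -1/2
Edge 3: R (sign -) -> bounds (-1, -1/2), value = -3/4
Edge 4: R (sign -) -> bounds (-1, -3/4), value = -7/8
Edge 5: B (sign +) -> bounds (-7/8, -3/4), value = -13/16
Edge 6: B (sign +) -> bounds (-13/16, -3/4), value = -25/32
Edge 7: B (sign +) -> bounds (-25/32, -3/4), value = -49/64
Game value = -49/64

-49/64


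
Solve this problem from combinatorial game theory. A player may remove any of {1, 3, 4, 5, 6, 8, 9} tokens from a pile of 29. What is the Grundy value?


The subtraction set is S = {1, 3, 4, 5, 6, 8, 9}.
G(k) = mex{ G(k - s) : s in S, s <= k }. We compute iteratively: G(0) = 0.
G(1) = mex({0}) = 1
G(2) = mex({1}) = 0
G(3) = mex({0}) = 1
G(4) = mex({0, 1}) = 2
G(5) = mex({0, 1, 2}) = 3
G(6) = mex({0, 1, 3}) = 2
G(7) = mex({0, 1, 2}) = 3
G(8) = mex({0, 1, 2, 3}) = 4
G(9) = mex({0, 1, 2, 3, 4}) = 5
G(10) = mex({0, 1, 2, 3, 5}) = 4
G(11) = mex({0, 1, 2, 3, 4}) = 5
G(12) = mex({1, 2, 3, 4, 5}) = 0
G(13) = mex({0, 2, 3, 4, 5}) = 1
G(14) = mex({1, 2, 3, 4, 5}) = 0
G(15) = mex({0, 2, 3, 4, 5}) = 1
G(16) = mex({0, 1, 3, 4, 5}) = 2
G(17) = mex({0, 1, 2, 4, 5}) = 3
G(18) = mex({0, 1, 3, 4, 5}) = 2
G(19) = mex({0, 1, 2, 4, 5}) = 3
G(20) = mex({0, 1, 2, 3, 5}) = 4
Observe that G(12)..G(20) = 0, 1, 0, 1, 2, 3, 2, 3, 4 repeats G(0)..G(8) = 0, 1, 0, 1, 2, 3, 2, 3, 4.
For k >= max(S) = 9, G(k) is determined by the previous 9 values G(k-9)..G(k-1); a window of 9 consecutive values has recurred shifted by 12, so by induction G(k + 12) = G(k) for all k >= 0: the sequence is periodic from the start with period 12.
One period: G(0..11) = 0, 1, 0, 1, 2, 3, 2, 3, 4, 5, 4, 5.
29 mod 12 = 5, so G(29) = G(5) = 3.

3


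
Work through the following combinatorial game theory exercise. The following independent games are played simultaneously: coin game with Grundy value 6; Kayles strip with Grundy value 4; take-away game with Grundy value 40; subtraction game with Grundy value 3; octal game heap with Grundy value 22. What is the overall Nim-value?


By the Sprague-Grundy theorem, the Grundy value of a sum of games is the XOR of individual Grundy values.
coin game: Grundy value = 6. Running XOR: 0 XOR 6 = 6
Kayles strip: Grundy value = 4. Running XOR: 6 XOR 4 = 2
take-away game: Grundy value = 40. Running XOR: 2 XOR 40 = 42
subtraction game: Grundy value = 3. Running XOR: 42 XOR 3 = 41
octal game heap: Grundy value = 22. Running XOR: 41 XOR 22 = 63
The combined Grundy value is 63.

63


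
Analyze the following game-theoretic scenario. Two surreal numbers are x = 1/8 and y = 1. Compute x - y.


x = 1/8, y = 1
Converting to common denominator: 8
x = 1/8, y = 8/8
x - y = 1/8 - 1 = -7/8

-7/8


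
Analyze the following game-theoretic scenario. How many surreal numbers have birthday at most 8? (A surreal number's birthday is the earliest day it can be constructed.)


Day 0: {|} = 0 is born. Count = 1.
Day n: the number of surreal numbers born by day n is 2^(n+1) - 1.
By day 0: 2^1 - 1 = 1
By day 1: 2^2 - 1 = 3
By day 2: 2^3 - 1 = 7
By day 3: 2^4 - 1 = 15
By day 4: 2^5 - 1 = 31
By day 5: 2^6 - 1 = 63
By day 6: 2^7 - 1 = 127
By day 7: 2^8 - 1 = 255
By day 8: 2^9 - 1 = 511
By day 8: 511 surreal numbers.

511


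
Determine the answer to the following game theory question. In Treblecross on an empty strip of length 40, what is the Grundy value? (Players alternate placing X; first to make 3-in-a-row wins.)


Treblecross: place X on empty cells; 3-in-a-row wins.
Playing within two cells of an existing X lets the opponent win at once, so sensible play treats the cells i-2..i+2 around each X as dead. The player left with no safe cell loses, so this is a normal-play take-away game on strips of safe cells.
Placing X at cell i (0-indexed) of a strip of k safe cells leaves independent strips of sizes max(0, i-2) and max(0, k-i-3). Hence G(k) = mex{ G(max(0,i-2)) XOR G(max(0,k-i-3)) : 0 <= i < k }, with G(0) = 0.
G(1): splits (0,0):0^0=0 -> mex({0}) = 1
G(2): splits (0,0):0^0=0 -> mex({0}) = 1
G(3): splits (0,0):0^0=0 -> mex({0}) = 1
G(4): splits (0,1):0^1=1 (0,0):0^0=0 -> mex({0, 1}) = 2
G(5): splits (0,2):0^1=1 (0,1):0^1=1 (0,0):0^0=0 -> mex({0, 1}) = 2
G(6) = mex({1}) = 0
G(7) = mex({0, 1, 2}) = 3
G(8) = mex({0, 1, 2}) = 3
G(9) = mex({0, 2}) = 1
G(10) = mex({0, 2, 3}) = 1
G(11) = mex({0, 3}) = 1
G(12) = mex({1, 3}) = 0
G(13) = mex({0, 1, 2, 3}) = 4
G(14) = mex({0, 1, 2}) = 3
G(15) = mex({0, 1, 2}) = 3
G(16) = mex({0, 1, 2, 4}) = 3
G(17) = mex({0, 1, 3, 4}) = 2
G(18) = mex({0, 1, 3, 4}) = 2
G(19) = mex({0, 1, 3, 5}) = 2
G(20) = mex({0, 1, 2, 3, 5}) = 4
G(21) = mex({0, 1, 2, 3, 5}) = 4
G(22) = mex({1, 2, 6}) = 0
G(23) = mex({0, 1, 2, 3, 4, 6}) = 5
G(24) = mex({0, 1, 2, 3, 4}) = 5
G(25) = mex({0, 1, 3, 4, 7}) = 2
G(26) = mex({0, 1, 3, 4, 5, 7}) = 2
G(27) = mex({0, 1, 3, 5}) = 2
G(28) = mex({0, 1, 2, 5}) = 3
G(29) = mex({0, 1, 2, 4, 5, 6}) = 3
G(30) = mex({1, 2, 4, 6}) = 0
G(31) = mex({0, 1, 2, 3, 4, 6}) = 5
G(32) = mex({1, 2, 3, 4, 7}) = 0
G(33) = mex({0, 3, 7}) = 1
G(34) = mex({0, 2, 3, 5, 7}) = 1
G(35) = mex({0, 2, 3, 5, 6}) = 1
G(36) = mex({0, 1, 2, 5, 6}) = 3
G(37) = mex({0, 1, 2, 4, 5, 6}) = 3
G(38) = mex({0, 1, 2, 4}) = 3
G(39) = mex({0, 1, 2, 3, 4, 7}) = 5
G(40) = mex({0, 1, 2, 3, 4, 5, 7}) = 6
Therefore G(40) = 6.

6


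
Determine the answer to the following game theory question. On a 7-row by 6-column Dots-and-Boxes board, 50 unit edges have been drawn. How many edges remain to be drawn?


Grid: 7 x 6 boxes, i.e. 8 rows and 7 columns of dots.
Horizontal edges: (rows + 1) * cols = 8 * 6 = 48
Vertical edges: rows * (cols + 1) = 7 * 7 = 49
Total edges: 48 + 49 = 97
Edges drawn: 50
Remaining: 97 - 50 = 47

47


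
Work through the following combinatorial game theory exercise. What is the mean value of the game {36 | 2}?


Game = {36 | 2}, a switch {a | b} with numbers a > b.
Its thermograph has left wall a - t and right wall b + t, which meet at t = (a - b)/2, where both equal (a + b)/2. So the mast (mean value) is at (a + b)/2.
Mean = (36 + (2))/2 = 38/2 = 19

19


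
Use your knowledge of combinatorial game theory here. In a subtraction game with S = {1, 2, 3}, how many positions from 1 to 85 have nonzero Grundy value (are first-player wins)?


Subtraction set S = {1, 2, 3}, so G(n) = n mod 4.
G(n) = 0 when n is a multiple of 4.
Multiples of 4 in [1, 85]: 21
N-positions (nonzero Grundy) = 85 - 21 = 64

64


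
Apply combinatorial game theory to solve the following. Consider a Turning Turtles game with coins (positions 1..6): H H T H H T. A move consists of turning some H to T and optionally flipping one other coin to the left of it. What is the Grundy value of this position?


Coins: H H T H H T
Key fact: a single head at position k behaves exactly like a Nim heap of size k (turning it to T and optionally flipping a coin at j < k corresponds to moving the heap from k to j, or to 0), and heads combine as a disjunctive sum (two heads at the same place would cancel, matching j XOR j = 0). So the Nim-value is the XOR of the 1-indexed positions of the heads.
Face-up positions (1-indexed): [1, 2, 4, 5]
XOR 0 with 1: 0 XOR 1 = 1
XOR 1 with 2: 1 XOR 2 = 3
XOR 3 with 4: 3 XOR 4 = 7
XOR 7 with 5: 7 XOR 5 = 2
Nim-value = 2

2


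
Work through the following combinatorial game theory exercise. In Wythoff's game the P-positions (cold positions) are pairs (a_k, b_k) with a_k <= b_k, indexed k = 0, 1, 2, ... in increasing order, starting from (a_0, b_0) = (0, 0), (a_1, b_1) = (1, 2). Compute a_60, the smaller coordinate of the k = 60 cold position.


By Wythoff's theorem, a_k = floor(k * phi) and b_k = floor(k * phi^2) = a_k + k, where phi = (1 + sqrt(5))/2 is the golden ratio.
phi = (1 + sqrt(5))/2 = 1.618034
k = 60
k * phi = 60 * 1.618034 = 97.082039
a_60 = floor(k * phi) = 97

97


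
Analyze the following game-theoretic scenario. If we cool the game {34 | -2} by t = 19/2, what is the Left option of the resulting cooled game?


Original game: {34 | -2} (a switch {a | b} with a > b).
Cooling by t (for t below the temperature (a - b)/2 = 18) taxes each move by t: {a | b} cooled by t is {a - t | b + t}.
Cooling amount: t = 19/2
Cooled Left option: 34 - 19/2 = 49/2
Cooled Right option: -2 + 19/2 = 15/2
Cooled game: {49/2 | 15/2}
Left option = 49/2

49/2


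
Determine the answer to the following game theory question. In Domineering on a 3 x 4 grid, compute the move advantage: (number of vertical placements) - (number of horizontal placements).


Board is 3 x 4 (rows x cols).
Left (vertical) placements: (rows-1) * cols = 2 * 4 = 8
Right (horizontal) placements: rows * (cols-1) = 3 * 3 = 9
Advantage = Left - Right = 8 - 9 = -1

-1


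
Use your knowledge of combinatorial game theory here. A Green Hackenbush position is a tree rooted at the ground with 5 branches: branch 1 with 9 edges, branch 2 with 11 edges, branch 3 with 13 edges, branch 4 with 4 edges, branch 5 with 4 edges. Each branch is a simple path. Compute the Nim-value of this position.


The tree has 5 branches from the ground vertex.
In Green Hackenbush, the Nim-value of a simple path of length k is k.
Branch 1: length 9, Nim-value = 9
Branch 2: length 11, Nim-value = 11
Branch 3: length 13, Nim-value = 13
Branch 4: length 4, Nim-value = 4
Branch 5: length 4, Nim-value = 4
Total Nim-value = XOR of all branch values:
0 XOR 9 = 9
9 XOR 11 = 2
2 XOR 13 = 15
15 XOR 4 = 11
11 XOR 4 = 15
Nim-value of the tree = 15

15


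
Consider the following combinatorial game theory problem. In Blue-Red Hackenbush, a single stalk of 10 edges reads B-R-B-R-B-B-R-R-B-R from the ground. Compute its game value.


Edges (from ground): B-R-B-R-B-B-R-R-B-R
By Berlekamp's sign-expansion rule, a Blue-Red Hackenbush stalk has the value of the surreal number whose sign sequence is the edge sequence with B -> + and R -> -.
Sign sequence: +-+-++--+-
Trace the sign expansion in the surreal number tree, starting from 0:
Edge 1: B (sign +) -> bounds (0, +inf), value = 1
Edge 2: R (sign -) -> bounds (0, 1), value = 1/2
Edge 3: B (sign +) -> bounds (1/2, 1), value = 3/4
Edge 4: R (sign -) -> bounds (1/2, 3/4), value = 5/8
Edge 5: B (sign +) -> bounds (5/8, 3/4), value = 11/16
Edge 6: B (sign +) -> bounds (11/16, 3/4), value = 23/32
Edge 7: R (sign -) -> bounds (11/16, 23/32), value = 45/64
Edge 8: R (sign -) -> bounds (11/16, 45/64), value = 89/128
Edge 9: B (sign +) -> bounds (89/128, 45/64), value = 179/256
Edge 10: R (sign -) -> bounds (89/128, 179/256), value = 357/512
Game value = 357/512

357/512


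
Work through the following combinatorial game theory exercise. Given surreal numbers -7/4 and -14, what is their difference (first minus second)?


x = -7/4, y = -14
Converting to common denominator: 4
x = -7/4, y = -56/4
x - y = -7/4 - -14 = 49/4

49/4


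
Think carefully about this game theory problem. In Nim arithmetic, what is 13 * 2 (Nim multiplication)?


Nim multiplication is bilinear over XOR: (u XOR v) * w = (u*w) XOR (v*w).
So we split each operand into its bit components and XOR the pairwise Nim products.
13 = 1 + 4 + 8 (as XOR of powers of 2).
2 = 2 (as XOR of powers of 2).
Using the standard Nim-product table on single bits:
  2*2 = 3,   2*4 = 8,   2*8 = 12,
  4*4 = 6,   4*8 = 11,  8*8 = 13,
and  1*x = x (identity), k*l = l*k (commutative).
Pairwise Nim products:
  1 * 2 = 2
  4 * 2 = 8
  8 * 2 = 12
XOR them: 2 XOR 8 XOR 12 = 6.
Result: 13 * 2 = 6 (in Nim).

6


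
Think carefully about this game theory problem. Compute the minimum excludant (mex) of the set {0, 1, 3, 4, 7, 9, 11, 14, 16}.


Set = {0, 1, 3, 4, 7, 9, 11, 14, 16}
0 is in the set.
1 is in the set.
2 is NOT in the set. This is the mex.
mex = 2

2


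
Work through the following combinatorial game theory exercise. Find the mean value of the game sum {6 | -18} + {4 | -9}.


G1 = {6 | -18}, G2 = {4 | -9}
Each is a switch {a | b} with numbers a > b; its mean value is (a + b)/2, and mean value is additive over game sums: m(G1 + G2) = m(G1) + m(G2).
Mean of G1 = (6 + (-18))/2 = -12/2 = -6
Mean of G2 = (4 + (-9))/2 = -5/2 = -5/2
Mean of G1 + G2 = -6 + -5/2 = -17/2

-17/2


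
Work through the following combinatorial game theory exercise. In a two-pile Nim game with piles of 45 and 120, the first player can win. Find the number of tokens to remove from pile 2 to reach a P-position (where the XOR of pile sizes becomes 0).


Piles: 45 and 120
Current XOR: 45 XOR 120 = 85 (non-zero, so this is an N-position).
To make the XOR zero, we need to find a move that balances the piles.
For pile 2 (size 120): target = 120 XOR 85 = 45
We reduce pile 2 from 120 to 45.
Tokens removed: 120 - 45 = 75
Verification: 45 XOR 45 = 0

75


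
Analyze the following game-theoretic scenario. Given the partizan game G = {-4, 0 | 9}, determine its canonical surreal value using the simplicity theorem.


Left options: {-4, 0}, max = 0
Right options: {9}, min = 9
All options are numbers and max(Left) < min(Right), so by the simplicity theorem the value is the simplest (earliest-born) number strictly between 0 and 9.
Integers 1 through 8 all lie strictly between 0 and 9.
Among integers, the simplest (lowest birthday = smallest |n|; 0 is born on day 0, +-n on day n) is 1.
No non-integer in the interval can be simpler: if x is a non-integer in the interval, then floor(x) or ceil(x) also lies in the interval (the interval contains an integer), and both are proper prefixes of x's sign expansion, i.e. born earlier. So the game value is 1.
Game value = 1

1


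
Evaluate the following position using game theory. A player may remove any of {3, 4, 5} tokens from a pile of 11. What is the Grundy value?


The subtraction set is S = {3, 4, 5}.
G(k) = mex{ G(k - s) : s in S, s <= k }. We compute iteratively: G(0) = 0.
G(1) = mex({}) = 0
G(2) = mex({}) = 0
G(3) = mex({0}) = 1
G(4) = mex({0}) = 1
G(5) = mex({0}) = 1
G(6) = mex({0, 1}) = 2
G(7) = mex({0, 1}) = 2
G(8) = mex({1}) = 0
G(9) = mex({1, 2}) = 0
G(10) = mex({1, 2}) = 0
G(11) = mex({0, 2}) = 1
Therefore G(11) = 1.

1


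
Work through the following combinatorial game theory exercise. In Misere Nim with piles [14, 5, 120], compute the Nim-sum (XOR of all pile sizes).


We need the XOR (exclusive or) of all pile sizes.
After XOR-ing pile 1 (size 14): 0 XOR 14 = 14
After XOR-ing pile 2 (size 5): 14 XOR 5 = 11
After XOR-ing pile 3 (size 120): 11 XOR 120 = 115
The Nim-value of this position is 115.

115


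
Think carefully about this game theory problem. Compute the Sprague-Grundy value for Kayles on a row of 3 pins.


Kayles: a move removes 1 or 2 adjacent pins from a contiguous row.
Removing pins from a row of k leaves two independent rows (a, b) with a + b = k - 1 (one pin) or a + b = k - 2 (two pins); an end removal gives a = 0.
By Sprague-Grundy, G(k) = mex{ G(a) XOR G(b) } over all these splits. G(0) = 0.
G(1): splits (0,0):0^0=0 -> mex({0}) = 1
G(2): splits (0,1):0^1=1 (0,0):0^0=0 -> mex({0, 1}) = 2
G(3): splits (0,2):0^2=2 (1,1):1^1=0 (0,1):0^1=1 -> mex({0, 1, 2}) = 3
Therefore G(3) = 3.

3


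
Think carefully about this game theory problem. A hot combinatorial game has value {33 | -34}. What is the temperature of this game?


The game is {33 | -34}, a switch {a | b} with numbers a > b.
Cooling {a | b} by t gives {a - t | b + t}, which stops being hot when a - t = b + t, i.e. at t = (a - b)/2. So the temperature of a switch is (a - b)/2.
Temperature = (Left option - Right option) / 2
= (33 - (-34)) / 2
= 67 / 2
= 67/2

67/2


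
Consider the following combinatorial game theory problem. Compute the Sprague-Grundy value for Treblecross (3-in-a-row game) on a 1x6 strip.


Treblecross: place X on empty cells; 3-in-a-row wins.
Playing within two cells of an existing X lets the opponent win at once, so sensible play treats the cells i-2..i+2 around each X as dead. The player left with no safe cell loses, so this is a normal-play take-away game on strips of safe cells.
Placing X at cell i (0-indexed) of a strip of k safe cells leaves independent strips of sizes max(0, i-2) and max(0, k-i-3). Hence G(k) = mex{ G(max(0,i-2)) XOR G(max(0,k-i-3)) : 0 <= i < k }, with G(0) = 0.
G(1): splits (0,0):0^0=0 -> mex({0}) = 1
G(2): splits (0,0):0^0=0 -> mex({0}) = 1
G(3): splits (0,0):0^0=0 -> mex({0}) = 1
G(4): splits (0,1):0^1=1 (0,0):0^0=0 -> mex({0, 1}) = 2
G(5): splits (0,2):0^1=1 (0,1):0^1=1 (0,0):0^0=0 -> mex({0, 1}) = 2
G(6) = mex({1}) = 0
Therefore G(6) = 0.

0


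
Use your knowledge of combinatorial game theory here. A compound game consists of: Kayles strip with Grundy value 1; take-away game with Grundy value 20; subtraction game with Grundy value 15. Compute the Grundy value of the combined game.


By the Sprague-Grundy theorem, the Grundy value of a sum of games is the XOR of individual Grundy values.
Kayles strip: Grundy value = 1. Running XOR: 0 XOR 1 = 1
take-away game: Grundy value = 20. Running XOR: 1 XOR 20 = 21
subtraction game: Grundy value = 15. Running XOR: 21 XOR 15 = 26
The combined Grundy value is 26.

26


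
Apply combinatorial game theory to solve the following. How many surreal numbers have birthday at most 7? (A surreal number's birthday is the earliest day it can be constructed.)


Day 0: {|} = 0 is born. Count = 1.
Day n: the number of surreal numbers born by day n is 2^(n+1) - 1.
By day 0: 2^1 - 1 = 1
By day 1: 2^2 - 1 = 3
By day 2: 2^3 - 1 = 7
By day 3: 2^4 - 1 = 15
By day 4: 2^5 - 1 = 31
By day 5: 2^6 - 1 = 63
By day 6: 2^7 - 1 = 127
By day 7: 2^8 - 1 = 255
By day 7: 255 surreal numbers.

255


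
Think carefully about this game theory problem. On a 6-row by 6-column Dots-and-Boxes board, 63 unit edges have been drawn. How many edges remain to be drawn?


Grid: 6 x 6 boxes, i.e. 7 rows and 7 columns of dots.
Horizontal edges: (rows + 1) * cols = 7 * 6 = 42
Vertical edges: rows * (cols + 1) = 6 * 7 = 42
Total edges: 42 + 42 = 84
Edges drawn: 63
Remaining: 84 - 63 = 21

21


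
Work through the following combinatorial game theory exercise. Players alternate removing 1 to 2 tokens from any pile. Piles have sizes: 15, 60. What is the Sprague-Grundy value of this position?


Subtraction set: {1, 2}
For this subtraction set, G(n) = n mod 3 (period = max + 1 = 3).
Pile 1 (size 15): G(15) = 15 mod 3 = 0
Pile 2 (size 60): G(60) = 60 mod 3 = 0
Total Grundy value = XOR of all: 0 XOR 0 = 0

0


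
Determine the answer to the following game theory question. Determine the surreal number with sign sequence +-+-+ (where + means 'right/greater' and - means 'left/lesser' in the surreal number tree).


Sign expansion: +-+-+
Rule: track bounds (lo, hi), initially (-inf, +inf). On '+', the current value becomes lo and we move to the simplest number in (value, hi): value + 1 if hi = +inf, otherwise the midpoint (value + hi)/2. On '-', the current value becomes hi and we move to value - 1 if lo = -inf, otherwise the midpoint (lo + value)/2.
Start at 0.
Step 1: sign = +, move right. Bounds: (0, +inf). Value = 1
Step 2: sign = -, move left. Bounds: (0, 1). Value = 1/2
Step 3: sign = +, move right. Bounds: (1/2, 1). Value = 3/4
Step 4: sign = -, move left. Bounds: (1/2, 3/4). Value = 5/8
Step 5: sign = +, move right. Bounds: (5/8, 3/4). Value = 11/16
The surreal number with sign expansion +-+-+ is 11/16.

11/16


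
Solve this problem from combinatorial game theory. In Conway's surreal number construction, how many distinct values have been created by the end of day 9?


Day 0: {|} = 0 is born. Count = 1.
Day n: the number of surreal numbers born by day n is 2^(n+1) - 1.
By day 0: 2^1 - 1 = 1
By day 1: 2^2 - 1 = 3
By day 2: 2^3 - 1 = 7
By day 3: 2^4 - 1 = 15
By day 4: 2^5 - 1 = 31
By day 5: 2^6 - 1 = 63
By day 6: 2^7 - 1 = 127
By day 7: 2^8 - 1 = 255
By day 8: 2^9 - 1 = 511
By day 9: 2^10 - 1 = 1023
By day 9: 1023 surreal numbers.

1023


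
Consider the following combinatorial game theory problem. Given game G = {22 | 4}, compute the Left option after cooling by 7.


Original game: {22 | 4} (a switch {a | b} with a > b).
Cooling by t (for t below the temperature (a - b)/2 = 9) taxes each move by t: {a | b} cooled by t is {a - t | b + t}.
Cooling amount: t = 7
Cooled Left option: 22 - 7 = 15
Cooled Right option: 4 + 7 = 11
Cooled game: {15 | 11}
Left option = 15

15


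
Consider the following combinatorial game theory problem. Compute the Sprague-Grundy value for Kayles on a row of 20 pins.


Kayles: a move removes 1 or 2 adjacent pins from a contiguous row.
Removing pins from a row of k leaves two independent rows (a, b) with a + b = k - 1 (one pin) or a + b = k - 2 (two pins); an end removal gives a = 0.
By Sprague-Grundy, G(k) = mex{ G(a) XOR G(b) } over all these splits. G(0) = 0.
G(1): splits (0,0):0^0=0 -> mex({0}) = 1
G(2): splits (0,1):0^1=1 (0,0):0^0=0 -> mex({0, 1}) = 2
G(3): splits (0,2):0^2=2 (1,1):1^1=0 (0,1):0^1=1 -> mex({0, 1, 2}) = 3
G(4): splits (0,3):0^3=3 (1,2):1^2=3 (0,2):0^2=2 (1,1):1^1=0 -> mex({0, 2, 3}) = 1
G(5): splits (0,4):0^1=1 (1,3):1^3=2 (2,2):2^2=0 (0,3):0^3=3 (1,2):1^2=3 -> mex({0, 1, 2, 3}) = 4
G(6) = mex({0, 1, 2, 4}) = 3
G(7) = mex({0, 1, 3, 4, 5}) = 2
G(8) = mex({0, 2, 3, 5, 6}) = 1
G(9) = mex({0, 1, 2, 3, 6, 7}) = 4
G(10) = mex({0, 1, 3, 4, 5, 7}) = 2
G(11) = mex({0, 1, 2, 3, 4, 5}) = 6
G(12) = mex({0, 1, 2, 3, 5, 6, 7}) = 4
G(13) = mex({0, 2, 3, 4, 6, 7}) = 1
G(14) = mex({0, 1, 4, 5, 6, 7}) = 2
G(15) = mex({0, 1, 2, 3, 4, 5, 6}) = 7
G(16) = mex({0, 2, 3, 5, 6, 7}) = 1
G(17) = mex({0, 1, 2, 3, 5, 6, 7}) = 4
G(18) = mex({0, 1, 2, 4, 5, 6}) = 3
G(19) = mex({0, 1, 3, 4, 5, 7}) = 2
G(20) = mex({0, 2, 3, 4, 5, 6, 7}) = 1
Therefore G(20) = 1.

1


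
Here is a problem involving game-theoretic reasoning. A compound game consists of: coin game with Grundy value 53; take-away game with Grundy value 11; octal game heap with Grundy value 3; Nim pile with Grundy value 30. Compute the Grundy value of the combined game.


By the Sprague-Grundy theorem, the Grundy value of a sum of games is the XOR of individual Grundy values.
coin game: Grundy value = 53. Running XOR: 0 XOR 53 = 53
take-away game: Grundy value = 11. Running XOR: 53 XOR 11 = 62
octal game heap: Grundy value = 3. Running XOR: 62 XOR 3 = 61
Nim pile: Grundy value = 30. Running XOR: 61 XOR 30 = 35
The combined Grundy value is 35.

35


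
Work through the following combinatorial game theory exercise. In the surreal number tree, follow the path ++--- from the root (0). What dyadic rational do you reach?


Sign expansion: ++---
Rule: track bounds (lo, hi), initially (-inf, +inf). On '+', the current value becomes lo and we move to the simplest number in (value, hi): value + 1 if hi = +inf, otherwise the midpoint (value + hi)/2. On '-', the current value becomes hi and we move to value - 1 if lo = -inf, otherwise the midpoint (lo + value)/2.
Start at 0.
Step 1: sign = +, move right. Bounds: (0, +inf). Value = 1
Step 2: sign = +, move right. Bounds: (1, +inf). Value = 2
Step 3: sign = -, move left. Bounds: (1, 2). Value = 3/2
Step 4: sign = -, move left. Bounds: (1, 3/2). Value = 5/4
Step 5: sign = -, move left. Bounds: (1, 5/4). Value = 9/8
The surreal number with sign expansion ++--- is 9/8.

9/8


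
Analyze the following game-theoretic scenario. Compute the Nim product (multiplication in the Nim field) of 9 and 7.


Nim multiplication is bilinear over XOR: (u XOR v) * w = (u*w) XOR (v*w).
So we split each operand into its bit components and XOR the pairwise Nim products.
9 = 1 + 8 (as XOR of powers of 2).
7 = 1 + 2 + 4 (as XOR of powers of 2).
Using the standard Nim-product table on single bits:
  2*2 = 3,   2*4 = 8,   2*8 = 12,
  4*4 = 6,   4*8 = 11,  8*8 = 13,
and  1*x = x (identity), k*l = l*k (commutative).
Pairwise Nim products:
  1 * 1 = 1
  1 * 2 = 2
  1 * 4 = 4
  8 * 1 = 8
  8 * 2 = 12
  8 * 4 = 11
XOR them: 1 XOR 2 XOR 4 XOR 8 XOR 12 XOR 11 = 8.
Result: 9 * 7 = 8 (in Nim).

8


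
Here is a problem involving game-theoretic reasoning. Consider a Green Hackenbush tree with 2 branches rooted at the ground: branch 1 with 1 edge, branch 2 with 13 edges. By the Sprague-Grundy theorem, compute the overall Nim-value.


The tree has 2 branches from the ground vertex.
In Green Hackenbush, the Nim-value of a simple path of length k is k.
Branch 1: length 1, Nim-value = 1
Branch 2: length 13, Nim-value = 13
Total Nim-value = XOR of all branch values:
0 XOR 1 = 1
1 XOR 13 = 12
Nim-value of the tree = 12

12


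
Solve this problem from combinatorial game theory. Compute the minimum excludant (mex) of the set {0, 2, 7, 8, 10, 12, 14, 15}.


Set = {0, 2, 7, 8, 10, 12, 14, 15}
0 is in the set.
1 is NOT in the set. This is the mex.
mex = 1

1


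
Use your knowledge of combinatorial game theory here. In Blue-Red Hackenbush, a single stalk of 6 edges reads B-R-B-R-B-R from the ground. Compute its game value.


Edges (from ground): B-R-B-R-B-R
By Berlekamp's sign-expansion rule, a Blue-Red Hackenbush stalk has the value of the surreal number whose sign sequence is the edge sequence with B -> + and R -> -.
Sign sequence: +-+-+-
Trace the sign expansion in the surreal number tree, starting from 0:
Edge 1: B (sign +) -> bounds (0, +inf), value = 1
Edge 2: R (sign -) -> bounds (0, 1), value = 1/2
Edge 3: B (sign +) -> bounds (1/2, 1), value = 3/4
Edge 4: R (sign -) -> bounds (1/2, 3/4), value = 5/8
Edge 5: B (sign +) -> bounds (5/8, 3/4), value = 11/16
Edge 6: R (sign -) -> bounds (5/8, 11/16), value = 21/32
Game value = 21/32

21/32


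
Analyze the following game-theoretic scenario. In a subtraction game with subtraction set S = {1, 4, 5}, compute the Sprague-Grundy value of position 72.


The subtraction set is S = {1, 4, 5}.
G(k) = mex{ G(k - s) : s in S, s <= k }. We compute iteratively: G(0) = 0.
G(1) = mex({0}) = 1
G(2) = mex({1}) = 0
G(3) = mex({0}) = 1
G(4) = mex({0, 1}) = 2
G(5) = mex({0, 1, 2}) = 3
G(6) = mex({0, 1, 3}) = 2
G(7) = mex({0, 1, 2}) = 3
G(8) = mex({1, 2, 3}) = 0
G(9) = mex({0, 2, 3}) = 1
G(10) = mex({1, 2, 3}) = 0
G(11) = mex({0, 2, 3}) = 1
G(12) = mex({0, 1, 3}) = 2
Observe that G(8)..G(12) = 0, 1, 0, 1, 2 repeats G(0)..G(4) = 0, 1, 0, 1, 2.
For k >= max(S) = 5, G(k) is determined by the previous 5 values G(k-5)..G(k-1); a window of 5 consecutive values has recurred shifted by 8, so by induction G(k + 8) = G(k) for all k >= 0: the sequence is periodic from the start with period 8.
One period: G(0..7) = 0, 1, 0, 1, 2, 3, 2, 3.
72 mod 8 = 0, so G(72) = G(0) = 0.

0


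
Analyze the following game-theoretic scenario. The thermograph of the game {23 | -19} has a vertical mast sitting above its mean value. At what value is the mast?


Game = {23 | -19}, a switch {a | b} with numbers a > b.
Its thermograph has left wall a - t and right wall b + t, which meet at t = (a - b)/2, where both equal (a + b)/2. So the mast (mean value) is at (a + b)/2.
Mean = (23 + (-19))/2 = 4/2 = 2

2


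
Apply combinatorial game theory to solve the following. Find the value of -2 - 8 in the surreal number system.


x = -2, y = 8
x - y = -2 - 8 = -10

-10


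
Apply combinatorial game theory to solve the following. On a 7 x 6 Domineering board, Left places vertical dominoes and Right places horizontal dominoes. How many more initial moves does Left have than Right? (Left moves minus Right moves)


Board is 7 x 6 (rows x cols).
Left (vertical) placements: (rows-1) * cols = 6 * 6 = 36
Right (horizontal) placements: rows * (cols-1) = 7 * 5 = 35
Advantage = Left - Right = 36 - 35 = 1

1


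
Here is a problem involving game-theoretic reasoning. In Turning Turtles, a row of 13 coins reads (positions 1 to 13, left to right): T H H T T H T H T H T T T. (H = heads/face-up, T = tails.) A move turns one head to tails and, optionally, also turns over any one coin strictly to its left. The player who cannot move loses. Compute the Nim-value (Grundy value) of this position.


Coins: T H H T T H T H T H T T T
Key fact: a single head at position k behaves exactly like a Nim heap of size k (turning it to T and optionally flipping a coin at j < k corresponds to moving the heap from k to j, or to 0), and heads combine as a disjunctive sum (two heads at the same place would cancel, matching j XOR j = 0). So the Nim-value is the XOR of the 1-indexed positions of the heads.
Face-up positions (1-indexed): [2, 3, 6, 8, 10]
XOR 0 with 2: 0 XOR 2 = 2
XOR 2 with 3: 2 XOR 3 = 1
XOR 1 with 6: 1 XOR 6 = 7
XOR 7 with 8: 7 XOR 8 = 15
XOR 15 with 10: 15 XOR 10 = 5
Nim-value = 5

5


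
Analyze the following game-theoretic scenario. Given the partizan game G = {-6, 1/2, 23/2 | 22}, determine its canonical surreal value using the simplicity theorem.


Left options: {-6, 1/2, 23/2}, max = 23/2
Right options: {22}, min = 22
All options are numbers and max(Left) < min(Right), so by the simplicity theorem the value is the simplest (earliest-born) number strictly between 23/2 and 22.
Integers 12 through 21 all lie strictly between 23/2 and 22.
Among integers, the simplest (lowest birthday = smallest |n|; 0 is born on day 0, +-n on day n) is 12.
No non-integer in the interval can be simpler: if x is a non-integer in the interval, then floor(x) or ceil(x) also lies in the interval (the interval contains an integer), and both are proper prefixes of x's sign expansion, i.e. born earlier. So the game value is 12.
Game value = 12

12


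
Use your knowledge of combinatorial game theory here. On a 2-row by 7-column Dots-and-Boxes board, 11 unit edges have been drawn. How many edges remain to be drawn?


Grid: 2 x 7 boxes, i.e. 3 rows and 8 columns of dots.
Horizontal edges: (rows + 1) * cols = 3 * 7 = 21
Vertical edges: rows * (cols + 1) = 2 * 8 = 16
Total edges: 21 + 16 = 37
Edges drawn: 11
Remaining: 37 - 11 = 26

26


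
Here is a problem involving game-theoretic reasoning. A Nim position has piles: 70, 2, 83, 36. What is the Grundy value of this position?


We need the XOR (exclusive or) of all pile sizes.
After XOR-ing pile 1 (size 70): 0 XOR 70 = 70
After XOR-ing pile 2 (size 2): 70 XOR 2 = 68
After XOR-ing pile 3 (size 83): 68 XOR 83 = 23
After XOR-ing pile 4 (size 36): 23 XOR 36 = 51
The Nim-value of this position is 51.

51


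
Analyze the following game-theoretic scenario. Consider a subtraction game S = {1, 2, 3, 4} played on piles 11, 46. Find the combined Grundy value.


Subtraction set: {1, 2, 3, 4}
For this subtraction set, G(n) = n mod 5 (period = max + 1 = 5).
Pile 1 (size 11): G(11) = 11 mod 5 = 1
Pile 2 (size 46): G(46) = 46 mod 5 = 1
Total Grundy value = XOR of all: 1 XOR 1 = 0

0


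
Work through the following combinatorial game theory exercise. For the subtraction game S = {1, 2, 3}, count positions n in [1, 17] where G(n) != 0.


Subtraction set S = {1, 2, 3}, so G(n) = n mod 4.
G(n) = 0 when n is a multiple of 4.
Multiples of 4 in [1, 17]: 4
N-positions (nonzero Grundy) = 17 - 4 = 13

13


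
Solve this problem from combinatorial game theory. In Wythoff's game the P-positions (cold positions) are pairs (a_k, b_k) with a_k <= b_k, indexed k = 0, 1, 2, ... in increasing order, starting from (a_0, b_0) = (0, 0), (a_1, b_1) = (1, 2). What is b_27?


By Wythoff's theorem, a_k = floor(k * phi) and b_k = floor(k * phi^2) = a_k + k, where phi = (1 + sqrt(5))/2 is the golden ratio.
phi = (1 + sqrt(5))/2 = 1.618034
phi^2 = phi + 1 = 2.618034
k = 27
k * phi^2 = 27 * 2.618034 = 70.686918
b_27 = floor(k * phi^2) = 70 (check: a_27 + k = 43 + 27 = 70)

70


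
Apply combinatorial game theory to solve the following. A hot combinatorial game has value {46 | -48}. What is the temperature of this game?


The game is {46 | -48}, a switch {a | b} with numbers a > b.
Cooling {a | b} by t gives {a - t | b + t}, which stops being hot when a - t = b + t, i.e. at t = (a - b)/2. So the temperature of a switch is (a - b)/2.
Temperature = (Left option - Right option) / 2
= (46 - (-48)) / 2
= 94 / 2
= 47

47


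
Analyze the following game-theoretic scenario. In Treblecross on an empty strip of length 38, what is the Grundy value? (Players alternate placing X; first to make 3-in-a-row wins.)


Treblecross: place X on empty cells; 3-in-a-row wins.
Playing within two cells of an existing X lets the opponent win at once, so sensible play treats the cells i-2..i+2 around each X as dead. The player left with no safe cell loses, so this is a normal-play take-away game on strips of safe cells.
Placing X at cell i (0-indexed) of a strip of k safe cells leaves independent strips of sizes max(0, i-2) and max(0, k-i-3). Hence G(k) = mex{ G(max(0,i-2)) XOR G(max(0,k-i-3)) : 0 <= i < k }, with G(0) = 0.
G(1): splits (0,0):0^0=0 -> mex({0}) = 1
G(2): splits (0,0):0^0=0 -> mex({0}) = 1
G(3): splits (0,0):0^0=0 -> mex({0}) = 1
G(4): splits (0,1):0^1=1 (0,0):0^0=0 -> mex({0, 1}) = 2
G(5): splits (0,2):0^1=1 (0,1):0^1=1 (0,0):0^0=0 -> mex({0, 1}) = 2
G(6) = mex({1}) = 0
G(7) = mex({0, 1, 2}) = 3
G(8) = mex({0, 1, 2}) = 3
G(9) = mex({0, 2}) = 1
G(10) = mex({0, 2, 3}) = 1
G(11) = mex({0, 3}) = 1
G(12) = mex({1, 3}) = 0
G(13) = mex({0, 1, 2, 3}) = 4
G(14) = mex({0, 1, 2}) = 3
G(15) = mex({0, 1, 2}) = 3
G(16) = mex({0, 1, 2, 4}) = 3
G(17) = mex({0, 1, 3, 4}) = 2
G(18) = mex({0, 1, 3, 4}) = 2
G(19) = mex({0, 1, 3, 5}) = 2
G(20) = mex({0, 1, 2, 3, 5}) = 4
G(21) = mex({0, 1, 2, 3, 5}) = 4
G(22) = mex({1, 2, 6}) = 0
G(23) = mex({0, 1, 2, 3, 4, 6}) = 5
G(24) = mex({0, 1, 2, 3, 4}) = 5
G(25) = mex({0, 1, 3, 4, 7}) = 2
G(26) = mex({0, 1, 3, 4, 5, 7}) = 2
G(27) = mex({0, 1, 3, 5}) = 2
G(28) = mex({0, 1, 2, 5}) = 3
G(29) = mex({0, 1, 2, 4, 5, 6}) = 3
G(30) = mex({1, 2, 4, 6}) = 0
G(31) = mex({0, 1, 2, 3, 4, 6}) = 5
G(32) = mex({1, 2, 3, 4, 7}) = 0
G(33) = mex({0, 3, 7}) = 1
G(34) = mex({0, 2, 3, 5, 7}) = 1
G(35) = mex({0, 2, 3, 5, 6}) = 1
G(36) = mex({0, 1, 2, 5, 6}) = 3
G(37) = mex({0, 1, 2, 4, 5, 6}) = 3
G(38) = mex({0, 1, 2, 4}) = 3
Therefore G(38) = 3.

3


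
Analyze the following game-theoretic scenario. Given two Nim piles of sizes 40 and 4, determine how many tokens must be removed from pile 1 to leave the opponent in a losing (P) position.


Piles: 40 and 4
Current XOR: 40 XOR 4 = 44 (non-zero, so this is an N-position).
To make the XOR zero, we need to find a move that balances the piles.
For pile 1 (size 40): target = 40 XOR 44 = 4
We reduce pile 1 from 40 to 4.
Tokens removed: 40 - 4 = 36
Verification: 4 XOR 4 = 0

36


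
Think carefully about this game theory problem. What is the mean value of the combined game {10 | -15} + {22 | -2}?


G1 = {10 | -15}, G2 = {22 | -2}
Each is a switch {a | b} with numbers a > b; its mean value is (a + b)/2, and mean value is additive over game sums: m(G1 + G2) = m(G1) + m(G2).
Mean of G1 = (10 + (-15))/2 = -5/2 = -5/2
Mean of G2 = (22 + (-2))/2 = 20/2 = 10
Mean of G1 + G2 = -5/2 + 10 = 15/2

15/2


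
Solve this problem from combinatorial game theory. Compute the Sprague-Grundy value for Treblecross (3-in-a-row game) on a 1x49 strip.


Treblecross: place X on empty cells; 3-in-a-row wins.
Playing within two cells of an existing X lets the opponent win at once, so sensible play treats the cells i-2..i+2 around each X as dead. The player left with no safe cell loses, so this is a normal-play take-away game on strips of safe cells.
Placing X at cell i (0-indexed) of a strip of k safe cells leaves independent strips of sizes max(0, i-2) and max(0, k-i-3). Hence G(k) = mex{ G(max(0,i-2)) XOR G(max(0,k-i-3)) : 0 <= i < k }, with G(0) = 0.
G(1): splits (0,0):0^0=0 -> mex({0}) = 1
G(2): splits (0,0):0^0=0 -> mex({0}) = 1
G(3): splits (0,0):0^0=0 -> mex({0}) = 1
G(4): splits (0,1):0^1=1 (0,0):0^0=0 -> mex({0, 1}) = 2
G(5): splits (0,2):0^1=1 (0,1):0^1=1 (0,0):0^0=0 -> mex({0, 1}) = 2
G(6) = mex({1}) = 0
G(7) = mex({0, 1, 2}) = 3
G(8) = mex({0, 1, 2}) = 3
G(9) = mex({0, 2}) = 1
G(10) = mex({0, 2, 3}) = 1
G(11) = mex({0, 3}) = 1
G(12) = mex({1, 3}) = 0
G(13) = mex({0, 1, 2, 3}) = 4
G(14) = mex({0, 1, 2}) = 3
G(15) = mex({0, 1, 2}) = 3
G(16) = mex({0, 1, 2, 4}) = 3
G(17) = mex({0, 1, 3, 4}) = 2
G(18) = mex({0, 1, 3, 4}) = 2
G(19) = mex({0, 1, 3, 5}) = 2
G(20) = mex({0, 1, 2, 3, 5}) = 4
G(21) = mex({0, 1, 2, 3, 5}) = 4
G(22) = mex({1, 2, 6}) = 0
G(23) = mex({0, 1, 2, 3, 4, 6}) = 5
G(24) = mex({0, 1, 2, 3, 4}) = 5
G(25) = mex({0, 1, 3, 4, 7}) = 2
G(26) = mex({0, 1, 3, 4, 5, 7}) = 2
G(27) = mex({0, 1, 3, 5}) = 2
G(28) = mex({0, 1, 2, 5}) = 3
G(29) = mex({0, 1, 2, 4, 5, 6}) = 3
G(30) = mex({1, 2, 4, 6}) = 0
G(31) = mex({0, 1, 2, 3, 4, 6}) = 5
G(32) = mex({1, 2, 3, 4, 7}) = 0
G(33) = mex({0, 3, 7}) = 1
G(34) = mex({0, 2, 3, 5, 7}) = 1
G(35) = mex({0, 2, 3, 5, 6}) = 1
G(36) = mex({0, 1, 2, 5, 6}) = 3
G(37) = mex({0, 1, 2, 4, 5, 6}) = 3
G(38) = mex({0, 1, 2, 4}) = 3
G(39) = mex({0, 1, 2, 3, 4, 7}) = 5
G(40) = mex({0, 1, 2, 3, 4, 5, 7}) = 6
G(41) = mex({0, 1, 2, 3, 5, 7}) = 4
G(42) = mex({0, 1, 2, 3, 5, 6, 7}) = 4
G(43) = mex({0, 2, 3, 5, 6}) = 1
G(44) = mex({1, 2, 3, 4, 5, 6}) = 0
G(45) = mex({0, 1, 2, 3, 4, 6, 7}) = 5
G(46) = mex({0, 1, 2, 3, 4, 7}) = 5
G(47) = mex({0, 1, 2, 3, 4, 5, 7}) = 6
G(48) = mex({0, 1, 2, 3, 4, 5, 7}) = 6
G(49) = mex({0, 1, 3, 4, 5, 7}) = 2
Therefore G(49) = 2.

2


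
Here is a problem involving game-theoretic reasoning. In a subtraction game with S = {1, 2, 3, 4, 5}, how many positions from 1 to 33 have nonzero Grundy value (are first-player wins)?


Subtraction set S = {1, 2, 3, 4, 5}, so G(n) = n mod 6.
G(n) = 0 when n is a multiple of 6.
Multiples of 6 in [1, 33]: 5
N-positions (nonzero Grundy) = 33 - 5 = 28

28


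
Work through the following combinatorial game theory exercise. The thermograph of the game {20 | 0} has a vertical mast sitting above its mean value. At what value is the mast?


Game = {20 | 0}, a switch {a | b} with numbers a > b.
Its thermograph has left wall a - t and right wall b + t, which meet at t = (a - b)/2, where both equal (a + b)/2. So the mast (mean value) is at (a + b)/2.
Mean = (20 + (0))/2 = 20/2 = 10

10


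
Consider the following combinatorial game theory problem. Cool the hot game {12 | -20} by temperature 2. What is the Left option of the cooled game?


Original game: {12 | -20} (a switch {a | b} with a > b).
Cooling by t (for t below the temperature (a - b)/2 = 16) taxes each move by t: {a | b} cooled by t is {a - t | b + t}.
Cooling amount: t = 2
Cooled Left option: 12 - 2 = 10
Cooled Right option: -20 + 2 = -18
Cooled game: {10 | -18}
Left option = 10

10


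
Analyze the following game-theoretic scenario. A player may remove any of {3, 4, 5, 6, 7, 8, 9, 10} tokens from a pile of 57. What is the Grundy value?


The subtraction set is S = {3, 4, 5, 6, 7, 8, 9, 10}.
G(k) = mex{ G(k - s) : s in S, s <= k }. We compute iteratively: G(0) = 0.
G(1) = mex({}) = 0
G(2) = mex({}) = 0
G(3) = mex({0}) = 1
G(4) = mex({0}) = 1
G(5) = mex({0}) = 1
G(6) = mex({0, 1}) = 2
G(7) = mex({0, 1}) = 2
G(8) = mex({0, 1}) = 2
G(9) = mex({0, 1, 2}) = 3
G(10) = mex({0, 1, 2}) = 3
G(11) = mex({0, 1, 2}) = 3
G(12) = mex({0, 1, 2, 3}) = 4
G(13) = mex({1, 2, 3}) = 0
G(14) = mex({1, 2, 3}) = 0
G(15) = mex({1, 2, 3, 4}) = 0
G(16) = mex({0, 2, 3, 4}) = 1
G(17) = mex({0, 2, 3, 4}) = 1
G(18) = mex({0, 2, 3, 4}) = 1
G(19) = mex({0, 1, 3, 4}) = 2
G(20) = mex({0, 1, 3, 4}) = 2
G(21) = mex({0, 1, 3, 4}) = 2
G(22) = mex({0, 1, 2, 4}) = 3
Observe that G(13)..G(22) = 0, 0, 0, 1, 1, 1, 2, 2, 2, 3 repeats G(0)..G(9) = 0, 0, 0, 1, 1, 1, 2, 2, 2, 3.
For k >= max(S) = 10, G(k) is determined by the previous 10 values G(k-10)..G(k-1); a window of 10 consecutive values has recurred shifted by 13, so by induction G(k + 13) = G(k) for all k >= 0: the sequence is periodic from the start with period 13.
One period: G(0..12) = 0, 0, 0, 1, 1, 1, 2, 2, 2, 3, 3, 3, 4.
57 mod 13 = 5, so G(57) = G(5) = 1.

1
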